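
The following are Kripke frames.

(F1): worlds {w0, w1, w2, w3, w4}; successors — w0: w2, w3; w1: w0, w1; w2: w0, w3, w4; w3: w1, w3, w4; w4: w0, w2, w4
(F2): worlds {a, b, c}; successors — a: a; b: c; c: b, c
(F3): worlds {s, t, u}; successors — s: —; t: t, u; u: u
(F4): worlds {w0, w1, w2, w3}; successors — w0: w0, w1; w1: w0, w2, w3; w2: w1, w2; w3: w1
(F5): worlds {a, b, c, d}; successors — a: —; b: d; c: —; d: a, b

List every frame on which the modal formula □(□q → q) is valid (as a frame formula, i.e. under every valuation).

(F3)

Frame correspondent (Sahlqvist): ∀x ∀y (Rxy → Ryy) — i.e. shift-reflexivity.
(F1): fails — Rw1w0 but not Rw0w0.
(F2): fails — Rcb but not Rbb.
(F3): holds.
(F4): fails — Rw3w1 but not Rw1w1.
(F5): fails — Rdb but not Rbb.
Valid on: (F3).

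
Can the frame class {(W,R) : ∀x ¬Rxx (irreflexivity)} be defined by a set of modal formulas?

No

If a class were modally definable it would be closed under surjective bounded morphisms (Goldblatt–Thomason).
The 4-cycle (worlds a,b,c,d with a→b→c→d→a) is irreflexive, and the map sending every world to a single reflexive point • is a surjective bounded morphism (forth: every edge maps to (•,•); back: every world has a successor). So any modal formula valid on the 4-cycle is also valid on the reflexive point, which is not irreflexive.
Hence irreflexivity is not modally definable.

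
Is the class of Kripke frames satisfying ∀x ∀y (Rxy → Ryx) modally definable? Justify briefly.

Yes: it is symmetry, defined by the B schema r → □◇r.
Suppose r→□◇r is valid. Take Rxy and set V(r)={x}. Then r at x, so □◇r at x, so ◇r at y, so some z with Ryz has r; z=x, i.e. Ryx.

Yes — defined by r → □◇r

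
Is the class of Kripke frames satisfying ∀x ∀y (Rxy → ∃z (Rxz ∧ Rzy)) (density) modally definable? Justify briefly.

This is a Sahlqvist condition; the C4 axiom □□p → □p defines it.
Suppose □□p→□p is valid. Take Rxy and set V(p)={w : xR²w}. Then □□p at x, so □p at x, so p at y, i.e. ∃z(Rxz∧Rzy).

Yes, by □□p → □p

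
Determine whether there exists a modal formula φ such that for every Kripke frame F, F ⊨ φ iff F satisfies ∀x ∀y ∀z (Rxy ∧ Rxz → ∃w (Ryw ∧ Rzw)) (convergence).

This is a Sahlqvist condition; the .2 axiom ◇□r → □◇r defines it.
Suppose ◇□r→□◇r is valid. Take Rxy, Rxz and set V(r)={w : Ryw}. Then □r at y so ◇□r at x, so □◇r at x, so ◇r at z, giving w with Rzw and Ryw.

Yes, by ◇□r → □◇r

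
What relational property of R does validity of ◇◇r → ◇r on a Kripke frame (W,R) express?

This schema is equivalent to the 4 axiom □r → □□r.
It corresponds to transitivity: ∀x ∀y ∀z (Rxy ∧ Ryz → Rxz).

transitivity: ∀x ∀y ∀z (Rxy ∧ Ryz → Rxz)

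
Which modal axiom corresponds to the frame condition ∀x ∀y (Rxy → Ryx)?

ψ → □◇ψ

This is symmetry; the standard corresponding axiom is B: ψ → □◇ψ.
Suppose ψ→□◇ψ is valid. Take Rxy and set V(ψ)={x}. Then ψ at x, so □◇ψ at x, so ◇ψ at y, so some z with Ryz has ψ; z=x, i.e. Ryx.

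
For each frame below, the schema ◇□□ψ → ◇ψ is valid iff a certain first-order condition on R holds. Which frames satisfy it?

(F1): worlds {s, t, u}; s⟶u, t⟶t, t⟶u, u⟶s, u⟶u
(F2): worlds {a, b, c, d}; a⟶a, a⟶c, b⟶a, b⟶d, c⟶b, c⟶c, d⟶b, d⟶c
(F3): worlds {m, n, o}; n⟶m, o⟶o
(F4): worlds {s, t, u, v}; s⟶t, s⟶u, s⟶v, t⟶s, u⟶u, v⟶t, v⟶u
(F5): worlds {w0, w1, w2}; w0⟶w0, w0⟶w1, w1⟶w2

(F1), (F2), (F4)

This is the axiom for a generalized confluence (Geach) condition; its first-order frame correspondent is ∀x ∀y (xRy → ∃w (yR²w ∧ xRw)).
(F1): holds.
(F2): holds.
(F3): fails — nRm but no w with mR²w and nRw.
(F4): holds.
(F5): fails — w0Rw1 but no w with w1R²w and w0Rw.
Valid on: (F1), (F2), (F4).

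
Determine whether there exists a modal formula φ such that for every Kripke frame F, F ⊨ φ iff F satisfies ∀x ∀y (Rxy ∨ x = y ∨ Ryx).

No

Modal frame validity is preserved under disjoint unions.
Take 2 disjoint single-world reflexive frames: each is trivially connected, but their disjoint union has 2 worlds with no edge between distinct components, so it is not connected.
So the class is not modally definable.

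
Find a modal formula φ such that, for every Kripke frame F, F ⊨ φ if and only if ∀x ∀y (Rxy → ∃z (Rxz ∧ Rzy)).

This is density; the standard corresponding axiom is C4: □□r → □r.
Suppose □□r→□r is valid. Take Rxy and set V(r)={w : xR²w}. Then □□r at x, so □r at x, so r at y, i.e. ∃z(Rxz∧Rzy).

□□r → □r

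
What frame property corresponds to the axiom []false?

□⊥ is valid iff no world has any successor (otherwise □⊥ fails at any world with one).

emptiness of R: forall x forall y ~Rxy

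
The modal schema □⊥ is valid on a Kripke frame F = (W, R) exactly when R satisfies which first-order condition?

□⊥ is valid iff no world has any successor (otherwise □⊥ fails at any world with one).
Conversely, any frame satisfying ∀x ∀y ¬Rxy validates the schema.
Frame condition: ∀x ∀y ¬Rxy.

emptiness of R: ∀x ∀y ¬Rxy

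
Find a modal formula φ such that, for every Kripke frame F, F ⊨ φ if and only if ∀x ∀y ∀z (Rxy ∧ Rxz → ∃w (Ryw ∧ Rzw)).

The condition is convergence. The .2 schema ◇□r → □◇r defines it.
Suppose ◇□r→□◇r is valid. Take Rxy, Rxz and set V(r)={w : Ryw}. Then □r at y so ◇□r at x, so □◇r at x, so ◇r at z, giving w with Rzw and Ryw.

◇□r → □◇r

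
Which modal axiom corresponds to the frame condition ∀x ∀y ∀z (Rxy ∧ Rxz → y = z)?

◇q → □q

The condition is partial functionality. The CD schema ◇q → □q defines it.
Suppose ◇q→□q is valid. Take Rxy, Rxz and set V(q)={y}. Then ◇q at x, so □q at x, so q at z, i.e. z=y.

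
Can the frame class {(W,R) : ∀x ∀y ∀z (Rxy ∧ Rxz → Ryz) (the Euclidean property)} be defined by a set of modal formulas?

This is a Sahlqvist condition; the 5 axiom ◇q → □◇q defines it.
Suppose ◇q→□◇q is valid. Take Rxy, Rxz and set V(q)={y}. Then ◇q at x, so □◇q at x, so ◇q at z, so some w with Rzw has q; w=y, i.e. Rzy. By symmetry of the argument, Ryz.

Definable; ◇q → □◇q defines it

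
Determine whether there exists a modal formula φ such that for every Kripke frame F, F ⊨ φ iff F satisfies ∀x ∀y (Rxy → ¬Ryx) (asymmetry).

Modal frame validity is preserved under surjective bounded morphisms.
The 4-cycle (worlds w0,w1,w2,w3 with w0→w1→w2→w3→w0) is asymmetric. Mapping every world to a single reflexive point • is a surjective bounded morphism, and the reflexive point is not asymmetric (R•• but asymmetry requires ¬R••).
Hence asymmetry is not modally definable.

No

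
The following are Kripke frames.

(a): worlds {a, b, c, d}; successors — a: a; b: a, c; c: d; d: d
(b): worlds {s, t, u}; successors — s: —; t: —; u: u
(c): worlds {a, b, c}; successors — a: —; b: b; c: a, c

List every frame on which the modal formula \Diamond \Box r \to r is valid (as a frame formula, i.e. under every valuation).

(b)

This is the axiom for a generalized confluence (Geach) condition; its first-order frame correspondent is \forall x \forall y (xRy \to \exists w (yRw \wedge x = w)).
(a): fails — bRa but no w with aRw and b=w.
(b): ✓.
(c): fails — cRa but no w with aRw and c=w.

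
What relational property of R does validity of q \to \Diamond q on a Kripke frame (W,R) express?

reflexivity: \forall x Rxx

This schema is equivalent to the T axiom □q → q.
Its frame correspondent is reflexivity — \forall x Rxx.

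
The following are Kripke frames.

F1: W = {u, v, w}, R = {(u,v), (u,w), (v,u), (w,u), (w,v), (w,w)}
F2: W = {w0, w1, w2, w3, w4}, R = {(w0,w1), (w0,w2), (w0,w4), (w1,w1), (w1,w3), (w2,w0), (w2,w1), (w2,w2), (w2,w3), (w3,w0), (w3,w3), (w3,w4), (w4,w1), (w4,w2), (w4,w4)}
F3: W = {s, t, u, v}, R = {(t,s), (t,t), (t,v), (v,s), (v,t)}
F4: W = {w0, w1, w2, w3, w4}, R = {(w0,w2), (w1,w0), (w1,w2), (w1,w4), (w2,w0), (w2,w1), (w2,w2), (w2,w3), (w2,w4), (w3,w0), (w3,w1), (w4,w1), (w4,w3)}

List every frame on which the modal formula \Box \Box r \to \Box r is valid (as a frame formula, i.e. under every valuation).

F2, F3

Frame correspondent (Sahlqvist): \forall x \forall y (Rxy \to \exists z (Rxz \wedge Rzy)) — i.e. density.
F1: fails — Rvu but no z with Rvz and Rzu.
F2: ✓.
F3: ✓.
F4: fails — Rw3w1 but no z with Rw3z and Rzw1.
Valid on: F2, F3.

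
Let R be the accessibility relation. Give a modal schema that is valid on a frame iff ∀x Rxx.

□p → p

A defining formula is □p → p (the T axiom).
Suppose □p→p is valid. At any x set V(p)={w : Rxw}. Then □p holds at x, so p holds at x, i.e. Rxx.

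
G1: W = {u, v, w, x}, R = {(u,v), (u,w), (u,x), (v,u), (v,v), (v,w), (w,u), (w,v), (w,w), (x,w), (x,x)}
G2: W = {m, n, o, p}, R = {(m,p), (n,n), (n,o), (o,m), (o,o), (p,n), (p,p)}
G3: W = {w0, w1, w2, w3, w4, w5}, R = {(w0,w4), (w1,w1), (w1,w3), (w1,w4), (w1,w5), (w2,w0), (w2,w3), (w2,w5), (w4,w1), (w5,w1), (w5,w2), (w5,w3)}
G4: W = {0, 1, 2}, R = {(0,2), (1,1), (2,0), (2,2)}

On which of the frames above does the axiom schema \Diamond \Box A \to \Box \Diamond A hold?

G1, G4

Frame correspondent (Sahlqvist): \forall x \forall y \forall z (Rxy \wedge Rxz \to \exists w (Ryw \wedge Rzw)) — i.e. convergence.
G1: condition met.
G2: fails — Rom and Roo but m and o have no common successor.
G3: fails — Rw1w5 and Rw1w3 but w5 and w3 have no common successor.
G4: condition met.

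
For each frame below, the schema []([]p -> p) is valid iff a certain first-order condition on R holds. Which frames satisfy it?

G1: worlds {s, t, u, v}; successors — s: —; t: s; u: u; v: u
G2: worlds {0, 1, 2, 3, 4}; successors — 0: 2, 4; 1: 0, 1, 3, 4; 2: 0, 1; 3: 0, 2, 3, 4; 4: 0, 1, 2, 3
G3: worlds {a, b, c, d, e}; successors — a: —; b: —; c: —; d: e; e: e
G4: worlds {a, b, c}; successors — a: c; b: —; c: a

G3

Frame correspondent (Sahlqvist): forall x forall y (Rxy -> Ryy) — i.e. shift-reflexivity.
G1: fails — Rts but not Rss.
G2: fails — R10 but not R00.
G3: holds.
G4: fails — Rac but not Rcc.
Valid on: G3.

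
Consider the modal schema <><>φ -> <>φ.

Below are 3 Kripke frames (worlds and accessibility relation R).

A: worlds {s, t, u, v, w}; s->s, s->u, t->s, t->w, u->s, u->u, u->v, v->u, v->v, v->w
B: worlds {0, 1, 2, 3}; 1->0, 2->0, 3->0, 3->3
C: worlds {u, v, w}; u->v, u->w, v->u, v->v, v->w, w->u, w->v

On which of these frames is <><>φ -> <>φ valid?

B

Frame correspondent (Sahlqvist): forall x forall y forall z (Rxy & Ryz -> Rxz) — i.e. transitivity.
A: fails — Ruv and Rvw but not Ruw.
B: holds.
C: fails — Ruv and Rvu but not Ruu.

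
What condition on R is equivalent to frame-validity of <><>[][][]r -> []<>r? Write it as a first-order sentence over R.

forall x forall y forall z ((x R^2 y & xRz) -> exists w (y R^3 w & zRw))

This is a Sahlqvist (Geach-type) schema ◇^2□^3r → □^1◇^1r.
Minimal-valuation argument: fix x; take any y with xR^2y and any z with xR^1z. Set V(r) to the set of worlds R-reachable from y in exactly 3 steps. Then □^3r holds at y, so the antecedent holds at x; validity forces ◇^1r at z, giving a w with zR^1w and yR^3w.
First-order correspondent: forall x forall y forall z ((x R^2 y & xRz) -> exists w (y R^3 w & zRw)).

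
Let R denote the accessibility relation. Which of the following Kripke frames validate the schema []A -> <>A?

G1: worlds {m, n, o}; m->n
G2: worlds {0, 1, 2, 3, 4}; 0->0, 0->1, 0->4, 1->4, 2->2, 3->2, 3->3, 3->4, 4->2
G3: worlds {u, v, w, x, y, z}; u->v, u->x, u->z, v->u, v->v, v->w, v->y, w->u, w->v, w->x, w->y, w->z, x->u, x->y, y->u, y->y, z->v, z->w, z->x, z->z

G2, G3

Frame correspondent (Sahlqvist): forall x exists y Rxy — i.e. seriality.
G1: fails — world n has no successor.
G2: condition met.
G3: condition met.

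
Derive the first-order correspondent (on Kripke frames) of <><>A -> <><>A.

This is a Sahlqvist (Geach-type) schema ◇^2□^0A → □^0◇^2A.
Minimal-valuation argument: fix x; take any y with xR^2y and any z with xR^0z. Set V(A) to the set of worlds R-reachable from y in exactly 0 steps. Then □^0A holds at y, so the antecedent holds at x; validity forces ◇^2A at z, giving a w with zR^2w and yR^0w.
First-order correspondent: forall x forall y (x R^2 y -> exists w (y = w & x R^2 w)).

forall x forall y (x R^2 y -> exists w (y = w & x R^2 w))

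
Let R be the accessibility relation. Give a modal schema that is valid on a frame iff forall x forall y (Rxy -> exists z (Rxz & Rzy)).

□□r → □r

This is density; the standard corresponding axiom is C4: □□r → □r.
Suppose □□r→□r is valid. Take Rxy and set V(r)={w : xR²w}. Then □□r at x, so □r at x, so r at y, i.e. ∃z(Rxz∧Rzy).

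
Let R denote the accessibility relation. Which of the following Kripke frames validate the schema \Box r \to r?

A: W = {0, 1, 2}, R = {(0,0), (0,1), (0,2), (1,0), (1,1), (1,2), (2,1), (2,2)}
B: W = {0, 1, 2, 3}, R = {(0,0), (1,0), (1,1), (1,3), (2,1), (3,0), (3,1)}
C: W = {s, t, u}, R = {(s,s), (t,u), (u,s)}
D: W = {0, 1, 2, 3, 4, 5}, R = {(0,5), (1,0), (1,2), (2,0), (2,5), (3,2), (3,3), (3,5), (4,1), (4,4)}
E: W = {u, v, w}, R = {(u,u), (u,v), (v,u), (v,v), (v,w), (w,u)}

A

This is the axiom for reflexivity; its first-order frame correspondent is \forall x Rxx.
A: holds.
B: fails — world 2 does not see itself.
C: fails — world t does not see itself.
D: fails — world 0 does not see itself.
E: fails — world w does not see itself.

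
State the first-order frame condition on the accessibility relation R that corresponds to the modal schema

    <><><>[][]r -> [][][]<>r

forall x forall y forall z ((x R^3 y & x R^3 z) -> exists w (y R^2 w & zRw))

This is a Sahlqvist (Geach-type) schema ◇^3□^2r → □^3◇^1r.
Minimal-valuation argument: fix x; take any y with xR^3y and any z with xR^3z. Set V(r) to the set of worlds R-reachable from y in exactly 2 steps. Then □^2r holds at y, so the antecedent holds at x; validity forces ◇^1r at z, giving a w with zR^1w and yR^2w.
First-order correspondent: forall x forall y forall z ((x R^3 y & x R^3 z) -> exists w (y R^2 w & zRw)).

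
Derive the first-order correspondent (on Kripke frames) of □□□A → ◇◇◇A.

∀x ∃w (xR³w ∧ xR³w)

This is a Sahlqvist (Geach-type) schema ◇^0□^3A → □^0◇^3A.
First-order correspondent: ∀x ∃w (xR³w ∧ xR³w).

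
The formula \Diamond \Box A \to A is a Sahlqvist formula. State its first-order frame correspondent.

symmetry: \forall x \forall y (Rxy \to Ryx)

Equivalently (dual form): A → □◇A.
Suppose A→□◇A is valid. Take Rxy and set V(A)={x}. Then A at x, so □◇A at x, so ◇A at y, so some z with Ryz has A; z=x, i.e. Ryx.
Conversely, on a frame with symmetry the schema holds at every world under every valuation.
So the correspondent is symmetry.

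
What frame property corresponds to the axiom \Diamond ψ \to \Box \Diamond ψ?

the Euclidean property: \forall x \forall y \forall z (Rxy \wedge Rxz \to Ryz)

Suppose ◇ψ→□◇ψ is valid. Take Rxy, Rxz and set V(ψ)={y}. Then ◇ψ at x, so □◇ψ at x, so ◇ψ at z, so some w with Rzw has ψ; w=y, i.e. Rzy. By symmetry of the argument, Ryz.
The converse is a direct semantic check.
So the correspondent is the Euclidean property.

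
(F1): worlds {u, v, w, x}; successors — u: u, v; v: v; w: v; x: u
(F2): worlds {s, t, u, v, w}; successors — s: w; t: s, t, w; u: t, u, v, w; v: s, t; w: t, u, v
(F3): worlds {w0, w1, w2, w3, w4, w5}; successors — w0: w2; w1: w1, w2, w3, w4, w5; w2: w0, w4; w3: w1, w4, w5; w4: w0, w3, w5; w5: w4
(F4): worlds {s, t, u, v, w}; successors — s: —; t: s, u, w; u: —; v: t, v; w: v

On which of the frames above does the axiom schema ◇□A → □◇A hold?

Frame correspondent (Sahlqvist): ∀x ∀y ∀z (Rxy ∧ Rxz → ∃w (Ryw ∧ Rzw)) — i.e. convergence.
(F1): holds.
(F2): fails — Rts and Rtw but s and w have no common successor.
(F3): fails — Rw1w5 and Rw1w4 but w5 and w4 have no common successor.
(F4): fails — Rts and Rts but s and s have no common successor.
Valid on: (F1).

(F1)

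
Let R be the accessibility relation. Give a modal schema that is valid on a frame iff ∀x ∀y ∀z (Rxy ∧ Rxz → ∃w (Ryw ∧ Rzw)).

◇□r → □◇r

The condition is convergence. The .2 schema ◇□r → □◇r defines it.
Suppose ◇□r→□◇r is valid. Take Rxy, Rxz and set V(r)={w : Ryw}. Then □r at y so ◇□r at x, so □◇r at x, so ◇r at z, giving w with Rzw and Ryw.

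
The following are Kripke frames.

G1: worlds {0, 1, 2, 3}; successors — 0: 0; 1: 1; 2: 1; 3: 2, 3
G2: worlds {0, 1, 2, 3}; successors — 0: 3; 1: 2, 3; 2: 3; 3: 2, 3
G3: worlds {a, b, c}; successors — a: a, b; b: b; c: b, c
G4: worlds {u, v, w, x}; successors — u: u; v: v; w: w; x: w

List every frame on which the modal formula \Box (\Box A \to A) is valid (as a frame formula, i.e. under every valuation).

Frame correspondent (Sahlqvist): \forall x \forall y (Rxy \to Ryy) — i.e. shift-reflexivity.
G1: fails — R32 but not R22.
G2: fails — R32 but not R22.
G3: satisfies the condition.
G4: satisfies the condition.
Valid on: G3, G4.

G3, G4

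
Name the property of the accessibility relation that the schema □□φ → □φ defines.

Suppose □□φ→□φ is valid. Take Rxy and set V(φ)={w : xR²w}. Then □□φ at x, so □φ at x, so φ at y, i.e. ∃z(Rxz∧Rzy).

Density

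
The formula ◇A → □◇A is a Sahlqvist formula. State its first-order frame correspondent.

the Euclidean property

This is the 5 axiom.
It corresponds to the Euclidean property: ∀x ∀y ∀z (Rxy ∧ Rxz → Ryz).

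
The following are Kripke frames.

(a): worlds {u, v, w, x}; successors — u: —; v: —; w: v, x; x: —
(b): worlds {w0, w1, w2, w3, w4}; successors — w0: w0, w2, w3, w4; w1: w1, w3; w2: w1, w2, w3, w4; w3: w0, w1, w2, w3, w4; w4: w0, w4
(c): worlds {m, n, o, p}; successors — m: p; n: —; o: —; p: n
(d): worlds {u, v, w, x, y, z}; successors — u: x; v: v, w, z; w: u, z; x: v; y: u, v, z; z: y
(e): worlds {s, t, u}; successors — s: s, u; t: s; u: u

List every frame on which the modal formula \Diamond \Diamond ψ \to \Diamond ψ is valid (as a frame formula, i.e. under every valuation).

(a)

The schema corresponds to transitivity: \forall x \forall y \forall z (Rxy \wedge Ryz \to Rxz).
(a): ✓.
(b): fails — Rw2w4 and Rw4w0 but not Rw2w0.
(c): fails — Rmp and Rpn but not Rmn.
(d): fails — Rwu and Rux but not Rwx.
(e): fails — Rts and Rsu but not Rtu.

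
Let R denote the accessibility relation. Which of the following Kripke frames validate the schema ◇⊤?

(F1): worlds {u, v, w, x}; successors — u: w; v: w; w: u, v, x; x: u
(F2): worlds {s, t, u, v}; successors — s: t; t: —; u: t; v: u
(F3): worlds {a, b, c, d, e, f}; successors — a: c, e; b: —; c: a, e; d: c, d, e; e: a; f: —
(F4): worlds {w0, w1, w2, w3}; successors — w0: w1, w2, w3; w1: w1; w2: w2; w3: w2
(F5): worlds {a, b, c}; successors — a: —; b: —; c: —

(F1), (F4)

This is the axiom for seriality; its first-order frame correspondent is ∀x ∃y Rxy.
(F1): ✓.
(F2): fails — world t has no successor.
(F3): fails — world b has no successor.
(F4): ✓.
(F5): fails — world a has no successor.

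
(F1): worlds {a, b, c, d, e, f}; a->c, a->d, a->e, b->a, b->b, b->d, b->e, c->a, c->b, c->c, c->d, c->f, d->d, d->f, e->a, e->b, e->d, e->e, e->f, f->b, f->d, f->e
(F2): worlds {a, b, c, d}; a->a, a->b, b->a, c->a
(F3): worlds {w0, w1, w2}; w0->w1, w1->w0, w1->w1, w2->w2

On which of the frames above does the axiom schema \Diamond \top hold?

Frame correspondent (Sahlqvist): \forall x \exists y Rxy — i.e. seriality.
(F1): condition met.
(F2): fails — world d has no successor.
(F3): condition met.

(F1), (F3)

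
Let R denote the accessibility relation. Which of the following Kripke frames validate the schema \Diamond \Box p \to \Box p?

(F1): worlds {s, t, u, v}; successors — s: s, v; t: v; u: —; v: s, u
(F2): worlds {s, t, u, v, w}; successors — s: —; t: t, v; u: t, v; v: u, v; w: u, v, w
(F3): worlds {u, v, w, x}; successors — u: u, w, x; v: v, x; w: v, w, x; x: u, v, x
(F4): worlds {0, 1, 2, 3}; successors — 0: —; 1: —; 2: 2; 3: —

The schema corresponds to the Euclidean property: \forall x \forall y \forall z (Rxy \wedge Rxz \to Ryz).
(F1): fails — Rsv and Rsv but not Rvv.
(F2): fails — Rtv and Rtt but not Rvt.
(F3): fails — Ruw and Ruu but not Rwu.
(F4): ✓.

(F4)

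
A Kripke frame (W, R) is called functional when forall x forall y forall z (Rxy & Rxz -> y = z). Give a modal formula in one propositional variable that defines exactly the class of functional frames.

A defining formula is ◇p → □p (the CD axiom).
Suppose ◇p→□p is valid. Take Rxy, Rxz and set V(p)={y}. Then ◇p at x, so □p at x, so p at z, i.e. z=y.

◇p → □p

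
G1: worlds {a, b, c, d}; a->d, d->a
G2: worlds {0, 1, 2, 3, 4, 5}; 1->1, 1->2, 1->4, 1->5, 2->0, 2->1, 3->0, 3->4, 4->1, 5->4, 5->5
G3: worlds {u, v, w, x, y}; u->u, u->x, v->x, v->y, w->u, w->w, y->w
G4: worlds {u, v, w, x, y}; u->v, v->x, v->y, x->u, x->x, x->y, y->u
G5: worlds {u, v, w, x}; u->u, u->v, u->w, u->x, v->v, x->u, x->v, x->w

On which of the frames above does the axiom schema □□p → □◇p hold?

G1, G4

This is the axiom for a generalized confluence (Geach) condition; its first-order frame correspondent is ∀x ∀z (xRz → ∃w (xR²w ∧ zRw)).
G1: ✓.
G2: fails — 2R0 but no w with 2R²w and 0Rw.
G3: fails — uRx but no t with uR²t and xRt.
G4: ✓.
G5: fails — uRw but no t with uR²t and wRt.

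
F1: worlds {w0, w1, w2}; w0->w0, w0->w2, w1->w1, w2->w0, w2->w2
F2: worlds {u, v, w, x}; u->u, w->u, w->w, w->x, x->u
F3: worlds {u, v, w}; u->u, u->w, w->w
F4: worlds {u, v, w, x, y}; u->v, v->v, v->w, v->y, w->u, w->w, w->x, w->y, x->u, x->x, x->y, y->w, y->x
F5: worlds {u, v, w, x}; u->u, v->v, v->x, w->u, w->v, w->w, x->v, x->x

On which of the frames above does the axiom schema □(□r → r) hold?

Frame correspondent (Sahlqvist): ∀x ∀y (Rxy → Ryy) — i.e. shift-reflexivity.
F1: condition met.
F2: fails — Rwx but not Rxx.
F3: condition met.
F4: fails — Rwu but not Ruu.
F5: condition met.
Valid on: F1, F3, F5.

F1, F3, F5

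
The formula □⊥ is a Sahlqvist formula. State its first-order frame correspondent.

emptiness of R: ∀x ∀y ¬Rxy

This schema is the Ver axiom.
Its frame correspondent is emptiness of R — ∀x ∀y ¬Rxy.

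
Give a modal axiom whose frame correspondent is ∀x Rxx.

□p → p

A defining formula is □p → p (the T axiom).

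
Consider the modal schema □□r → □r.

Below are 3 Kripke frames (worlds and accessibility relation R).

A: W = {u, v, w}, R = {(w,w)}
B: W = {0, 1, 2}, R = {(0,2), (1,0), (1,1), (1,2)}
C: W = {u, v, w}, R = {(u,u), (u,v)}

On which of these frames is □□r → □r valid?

Frame correspondent (Sahlqvist): ∀x ∀y (Rxy → ∃z (Rxz ∧ Rzy)) — i.e. density.
A: holds.
B: fails — R02 but no z with R0z and Rz2.
C: holds.

A, C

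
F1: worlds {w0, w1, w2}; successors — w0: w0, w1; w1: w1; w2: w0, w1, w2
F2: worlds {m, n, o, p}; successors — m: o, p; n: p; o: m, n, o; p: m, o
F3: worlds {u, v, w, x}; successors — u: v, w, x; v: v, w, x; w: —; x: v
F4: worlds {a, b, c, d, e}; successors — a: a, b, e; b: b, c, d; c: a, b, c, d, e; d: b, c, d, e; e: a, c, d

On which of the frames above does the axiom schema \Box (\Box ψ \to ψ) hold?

F1

This is the axiom for shift-reflexivity; its first-order frame correspondent is \forall x \forall y (Rxy \to Ryy).
F1: holds.
F2: fails — Ron but not Rnn.
F3: fails — Ruw but not Rww.
F4: fails — Rae but not Ree.
Valid on: F1.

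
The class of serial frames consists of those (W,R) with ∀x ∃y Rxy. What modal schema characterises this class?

□r → ◇r

This is seriality; the standard corresponding axiom is D: □r → ◇r.
Suppose □r→◇r is valid. At any x set V(r)=W. Then □r at x, so ◇r at x, so x has a successor.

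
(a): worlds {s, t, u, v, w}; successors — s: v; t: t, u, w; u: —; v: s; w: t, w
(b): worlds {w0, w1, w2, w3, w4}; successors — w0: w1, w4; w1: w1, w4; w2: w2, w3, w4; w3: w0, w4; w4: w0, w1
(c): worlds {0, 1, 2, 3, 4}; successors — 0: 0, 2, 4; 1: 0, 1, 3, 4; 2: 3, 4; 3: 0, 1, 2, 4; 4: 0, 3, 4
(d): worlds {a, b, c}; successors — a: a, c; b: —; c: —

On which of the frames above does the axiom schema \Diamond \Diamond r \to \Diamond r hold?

Frame correspondent (Sahlqvist): \forall x \forall y \forall z (Rxy \wedge Ryz \to Rxz) — i.e. transitivity.
(a): fails — Rwt and Rtu but not Rwu.
(b): fails — Rw0w4 and Rw4w0 but not Rw0w0.
(c): fails — R10 and R02 but not R12.
(d): holds.

(d)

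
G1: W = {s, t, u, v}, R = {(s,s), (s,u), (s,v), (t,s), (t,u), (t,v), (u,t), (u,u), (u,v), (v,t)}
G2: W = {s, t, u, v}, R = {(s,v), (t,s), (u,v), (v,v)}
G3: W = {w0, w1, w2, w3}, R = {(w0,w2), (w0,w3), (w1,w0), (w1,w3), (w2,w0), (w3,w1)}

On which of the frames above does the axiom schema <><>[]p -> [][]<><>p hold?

G2

This is the axiom for a generalized confluence (Geach) condition; its first-order frame correspondent is forall x forall y forall z ((x R^2 y & x R^2 z) -> exists w (yRw & z R^2 w)).
G1: fails — sR²v, sR²v but no w with vRw and vR²w.
G2: satisfies the condition.
G3: fails — w0R²w0, w0R²w0 but no w with w0Rw and w0R²w.
Valid on: G2.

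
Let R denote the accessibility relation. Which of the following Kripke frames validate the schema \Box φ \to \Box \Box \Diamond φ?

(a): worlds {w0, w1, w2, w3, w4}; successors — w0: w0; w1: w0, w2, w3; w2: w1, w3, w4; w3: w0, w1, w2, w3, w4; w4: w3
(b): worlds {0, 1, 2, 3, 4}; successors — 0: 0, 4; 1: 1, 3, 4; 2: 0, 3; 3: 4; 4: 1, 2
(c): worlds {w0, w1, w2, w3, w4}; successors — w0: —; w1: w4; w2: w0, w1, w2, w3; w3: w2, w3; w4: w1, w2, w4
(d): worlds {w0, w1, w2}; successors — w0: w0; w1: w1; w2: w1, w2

This is the axiom for a generalized confluence (Geach) condition; its first-order frame correspondent is \forall x \forall z (x R^2 z \to \exists w (xRw \wedge zRw)).
(a): fails — w2R²w0 but no w with w2Rw and w0Rw.
(b): fails — 0R²4 but no w with 0Rw and 4Rw.
(c): fails — w1R²w2 but no w with w1Rw and w2Rw.
(d): holds.

(d)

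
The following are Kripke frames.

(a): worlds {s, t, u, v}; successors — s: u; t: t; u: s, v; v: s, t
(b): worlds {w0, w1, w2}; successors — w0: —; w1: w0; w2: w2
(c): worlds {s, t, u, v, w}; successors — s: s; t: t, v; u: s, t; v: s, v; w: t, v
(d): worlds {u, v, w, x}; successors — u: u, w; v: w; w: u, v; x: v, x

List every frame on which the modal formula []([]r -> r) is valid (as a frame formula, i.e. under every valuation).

The schema corresponds to shift-reflexivity: forall x forall y (Rxy -> Ryy).
(a): fails — Ruv but not Rvv.
(b): fails — Rw1w0 but not Rw0w0.
(c): satisfies the condition.
(d): fails — Ruw but not Rww.

(c)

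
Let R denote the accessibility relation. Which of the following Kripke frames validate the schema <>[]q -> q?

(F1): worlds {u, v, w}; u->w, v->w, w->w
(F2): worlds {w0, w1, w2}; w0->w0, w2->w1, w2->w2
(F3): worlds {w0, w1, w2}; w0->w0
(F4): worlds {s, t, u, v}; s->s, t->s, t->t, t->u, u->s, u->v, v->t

The schema corresponds to symmetry: forall x forall y (Rxy -> Ryx).
(F1): fails — Ruw but not Rwu.
(F2): fails — Rw2w1 but not Rw1w2.
(F3): ✓.
(F4): fails — Ruv but not Rvu.

(F3)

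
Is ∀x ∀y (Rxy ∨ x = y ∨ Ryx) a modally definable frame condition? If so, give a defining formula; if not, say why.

Modal frame validity is preserved under disjoint unions.
Take 2 disjoint single-world reflexive frames: each is trivially connected, but their disjoint union has 2 worlds with no edge between distinct components, so it is not connected.
So no modal formula (or set of formulas) defines exactly the connected frames.

No — not modally definable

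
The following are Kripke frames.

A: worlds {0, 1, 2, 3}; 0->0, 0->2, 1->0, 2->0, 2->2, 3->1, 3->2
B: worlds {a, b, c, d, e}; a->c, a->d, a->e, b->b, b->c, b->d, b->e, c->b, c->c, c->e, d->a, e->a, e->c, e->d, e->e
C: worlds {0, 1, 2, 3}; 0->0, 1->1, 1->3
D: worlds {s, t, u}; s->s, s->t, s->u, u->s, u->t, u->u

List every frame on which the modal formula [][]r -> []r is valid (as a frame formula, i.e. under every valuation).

C, D

This is the axiom for density; its first-order frame correspondent is forall x forall y (Rxy -> exists z (Rxz & Rzy)).
A: fails — R31 but no z with R3z and Rz1.
B: fails — Rda but no z with Rdz and Rza.
C: holds.
D: holds.
Valid on: C, D.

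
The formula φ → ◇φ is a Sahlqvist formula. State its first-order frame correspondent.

This schema is equivalent to the T axiom □φ → φ.
Its frame correspondent is reflexivity — ∀x Rxx.

reflexivity: ∀x Rxx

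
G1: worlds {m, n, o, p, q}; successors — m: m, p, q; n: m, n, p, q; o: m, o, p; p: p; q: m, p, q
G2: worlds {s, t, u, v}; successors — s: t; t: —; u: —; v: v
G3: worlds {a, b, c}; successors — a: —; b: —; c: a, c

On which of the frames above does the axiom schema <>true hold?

The schema corresponds to seriality: forall x exists y Rxy.
G1: condition met.
G2: fails — world t has no successor.
G3: fails — world a has no successor.

G1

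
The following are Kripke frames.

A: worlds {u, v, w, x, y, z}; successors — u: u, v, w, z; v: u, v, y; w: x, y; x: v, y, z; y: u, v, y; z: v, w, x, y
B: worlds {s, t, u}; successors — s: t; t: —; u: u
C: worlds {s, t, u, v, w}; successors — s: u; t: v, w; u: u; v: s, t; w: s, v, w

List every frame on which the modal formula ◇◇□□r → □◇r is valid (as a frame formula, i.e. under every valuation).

A, B

This is the axiom for a generalized confluence (Geach) condition; its first-order frame correspondent is ∀x ∀y ∀z ((xR²y ∧ xRz) → ∃w (yR²w ∧ zRw)).
A: holds.
B: holds.
C: fails — tR²s, tRv but no w* with sR²w* and vRw*.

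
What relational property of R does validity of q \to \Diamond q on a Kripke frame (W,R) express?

reflexivity

This is frame-equivalent to □q → q (substitute ¬q for q and contrapose).
Suppose □q→q is valid. At any x set V(q)={w : Rxw}. Then □q holds at x, so q holds at x, i.e. Rxx.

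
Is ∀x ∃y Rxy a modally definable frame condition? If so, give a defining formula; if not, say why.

Definable; □p → ◇p defines it

The condition is seriality. A defining modal formula is □p → ◇p.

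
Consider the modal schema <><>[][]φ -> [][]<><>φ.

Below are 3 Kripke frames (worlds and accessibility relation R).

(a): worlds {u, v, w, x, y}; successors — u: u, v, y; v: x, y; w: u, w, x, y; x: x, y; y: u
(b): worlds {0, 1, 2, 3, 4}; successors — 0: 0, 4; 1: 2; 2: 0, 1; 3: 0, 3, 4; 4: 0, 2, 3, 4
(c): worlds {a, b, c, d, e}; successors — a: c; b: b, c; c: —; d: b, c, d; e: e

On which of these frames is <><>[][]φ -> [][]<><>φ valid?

The schema corresponds to a generalized confluence (Geach) condition: forall x forall y forall z ((x R^2 y & x R^2 z) -> exists w (y R^2 w & z R^2 w)).
(a): holds.
(b): holds.
(c): fails — bR²b, bR²c but no w with bR²w and cR²w.
Valid on: (a), (b).

(a), (b)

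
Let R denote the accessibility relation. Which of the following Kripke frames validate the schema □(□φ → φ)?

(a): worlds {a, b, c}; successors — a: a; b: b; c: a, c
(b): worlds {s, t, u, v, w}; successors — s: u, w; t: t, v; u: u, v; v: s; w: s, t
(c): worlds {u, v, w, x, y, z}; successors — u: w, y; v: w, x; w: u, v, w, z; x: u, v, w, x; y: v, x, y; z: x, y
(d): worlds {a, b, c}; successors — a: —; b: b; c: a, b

(a)

This is the axiom for shift-reflexivity; its first-order frame correspondent is ∀x ∀y (Rxy → Ryy).
(a): holds.
(b): fails — Ruv but not Rvv.
(c): fails — Rwu but not Ruu.
(d): fails — Rca but not Raa.
Valid on: (a).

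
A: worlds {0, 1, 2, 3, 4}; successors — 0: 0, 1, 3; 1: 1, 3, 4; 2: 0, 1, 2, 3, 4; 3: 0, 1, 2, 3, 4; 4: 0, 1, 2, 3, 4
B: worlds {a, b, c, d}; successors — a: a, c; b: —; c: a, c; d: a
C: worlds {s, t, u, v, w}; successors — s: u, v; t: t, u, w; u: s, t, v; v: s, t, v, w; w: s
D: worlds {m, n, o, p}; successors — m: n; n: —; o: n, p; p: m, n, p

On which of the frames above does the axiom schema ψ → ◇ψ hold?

Frame correspondent (Sahlqvist): ∀x Rxx — i.e. reflexivity.
A: satisfies the condition.
B: fails — world b does not see itself.
C: fails — world s does not see itself.
D: fails — world m does not see itself.
Valid on: A.

A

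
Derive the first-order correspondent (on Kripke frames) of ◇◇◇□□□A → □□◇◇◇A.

This is a Sahlqvist (Geach-type) schema ◇^3□^3A → □^2◇^3A.
First-order correspondent: ∀x ∀y ∀z ((xR³y ∧ xR²z) → ∃w (yR³w ∧ zR³w)).

∀x ∀y ∀z ((xR³y ∧ xR²z) → ∃w (yR³w ∧ zR³w))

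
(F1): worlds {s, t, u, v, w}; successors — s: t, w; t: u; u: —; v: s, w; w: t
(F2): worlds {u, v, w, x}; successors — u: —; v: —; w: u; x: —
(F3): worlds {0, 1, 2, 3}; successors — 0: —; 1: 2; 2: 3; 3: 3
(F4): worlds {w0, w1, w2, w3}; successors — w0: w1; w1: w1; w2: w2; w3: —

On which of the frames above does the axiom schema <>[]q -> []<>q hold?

(F3), (F4)

This is the axiom for convergence; its first-order frame correspondent is forall x forall y forall z (Rxy & Rxz -> exists w (Ryw & Rzw)).
(F1): fails — Rsw and Rst but w and t have no common successor.
(F2): fails — Rwu and Rwu but u and u have no common successor.
(F3): ✓.
(F4): ✓.
Valid on: (F3), (F4).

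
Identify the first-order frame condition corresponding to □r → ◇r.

Seriality

Suppose □r→◇r is valid. At any x set V(r)=W. Then □r at x, so ◇r at x, so x has a successor.
Conversely, any frame satisfying ∀x ∃y Rxy validates the schema.
So the correspondent is seriality.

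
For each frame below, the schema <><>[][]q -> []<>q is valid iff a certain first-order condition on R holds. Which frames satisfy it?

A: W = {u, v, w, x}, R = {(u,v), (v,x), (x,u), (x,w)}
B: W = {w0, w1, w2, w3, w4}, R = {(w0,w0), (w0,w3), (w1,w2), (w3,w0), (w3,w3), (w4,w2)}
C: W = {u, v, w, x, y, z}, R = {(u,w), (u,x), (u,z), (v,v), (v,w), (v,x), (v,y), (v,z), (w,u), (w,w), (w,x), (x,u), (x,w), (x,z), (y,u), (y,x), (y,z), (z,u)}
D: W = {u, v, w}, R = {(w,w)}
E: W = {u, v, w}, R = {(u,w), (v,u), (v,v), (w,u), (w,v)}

Frame correspondent (Sahlqvist): forall x forall y forall z ((x R^2 y & xRz) -> exists w (y R^2 w & zRw)) — i.e. a generalized confluence (Geach) condition.
A: fails — uR²x, uRv but no t with xR²t and vRt.
B: condition met.
C: fails — uR²z, uRz but no t with zR²t and zRt.
D: condition met.
E: fails — vR²u, vRu but no t with uR²t and uRt.
Valid on: B, D.

B, D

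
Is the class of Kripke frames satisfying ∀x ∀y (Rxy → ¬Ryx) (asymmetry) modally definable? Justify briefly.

Not definable by any modal formula

Modal frame validity is preserved under surjective bounded morphisms.
The 4-cycle (worlds s,t,u,v with s→t→u→v→s) is asymmetric. Mapping every world to a single reflexive point • is a surjective bounded morphism, and the reflexive point is not asymmetric (R•• but asymmetry requires ¬R••).
So the class is not modally definable.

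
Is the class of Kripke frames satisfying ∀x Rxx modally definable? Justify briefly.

Yes, by □q → q

The condition is reflexivity. A defining modal formula is □q → q.
Suppose □q→q is valid. At any x set V(q)={w : Rxw}. Then □q holds at x, so q holds at x, i.e. Rxx.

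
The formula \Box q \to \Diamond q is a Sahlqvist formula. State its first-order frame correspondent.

Suppose □q→◇q is valid. At any x set V(q)=W. Then □q at x, so ◇q at x, so x has a successor.
Conversely, any frame satisfying \forall x \exists y Rxy validates the schema.
Frame condition: \forall x \exists y Rxy.

seriality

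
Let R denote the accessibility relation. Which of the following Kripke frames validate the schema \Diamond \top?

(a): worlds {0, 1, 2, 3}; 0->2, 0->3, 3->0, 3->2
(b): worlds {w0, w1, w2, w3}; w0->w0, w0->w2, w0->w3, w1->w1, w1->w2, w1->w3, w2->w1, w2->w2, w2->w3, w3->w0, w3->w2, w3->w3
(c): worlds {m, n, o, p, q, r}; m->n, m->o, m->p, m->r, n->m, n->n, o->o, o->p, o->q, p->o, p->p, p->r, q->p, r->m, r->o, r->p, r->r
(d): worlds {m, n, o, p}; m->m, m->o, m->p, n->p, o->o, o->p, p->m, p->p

(b), (c), (d)

Frame correspondent (Sahlqvist): \forall x \exists y Rxy — i.e. seriality.
(a): fails — world 1 has no successor.
(b): condition met.
(c): condition met.
(d): condition met.
Valid on: (b), (c), (d).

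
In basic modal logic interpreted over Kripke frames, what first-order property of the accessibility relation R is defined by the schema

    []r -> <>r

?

Seriality

Suppose □r→◇r is valid. At any x set V(r)=W. Then □r at x, so ◇r at x, so x has a successor.
Conversely, any frame satisfying forall x exists y Rxy validates the schema.
So the correspondent is seriality.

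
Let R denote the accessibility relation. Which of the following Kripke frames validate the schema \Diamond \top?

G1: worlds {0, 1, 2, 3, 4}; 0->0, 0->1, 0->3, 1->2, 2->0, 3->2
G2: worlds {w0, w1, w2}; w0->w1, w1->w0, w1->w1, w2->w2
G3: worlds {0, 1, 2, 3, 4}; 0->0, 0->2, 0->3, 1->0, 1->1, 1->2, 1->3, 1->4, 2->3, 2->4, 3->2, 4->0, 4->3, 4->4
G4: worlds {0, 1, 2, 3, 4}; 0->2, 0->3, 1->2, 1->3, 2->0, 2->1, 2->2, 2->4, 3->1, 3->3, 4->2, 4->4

G2, G3, G4

Frame correspondent (Sahlqvist): \forall x \exists y Rxy — i.e. seriality.
G1: fails — world 4 has no successor.
G2: satisfies the condition.
G3: satisfies the condition.
G4: satisfies the condition.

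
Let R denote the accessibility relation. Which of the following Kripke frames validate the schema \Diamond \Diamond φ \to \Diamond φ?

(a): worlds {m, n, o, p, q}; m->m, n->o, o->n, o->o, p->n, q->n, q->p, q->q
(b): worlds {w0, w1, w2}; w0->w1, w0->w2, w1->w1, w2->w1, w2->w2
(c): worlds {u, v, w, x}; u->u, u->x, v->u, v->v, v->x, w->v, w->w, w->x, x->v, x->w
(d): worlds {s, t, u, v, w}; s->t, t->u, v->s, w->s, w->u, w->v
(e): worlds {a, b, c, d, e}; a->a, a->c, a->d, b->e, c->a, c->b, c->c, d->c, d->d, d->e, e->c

(b)

The schema corresponds to transitivity: \forall x \forall y \forall z (Rxy \wedge Ryz \to Rxz).
(a): fails — Rpn and Rno but not Rpo.
(b): satisfies the condition.
(c): fails — Rxw and Rwx but not Rxx.
(d): fails — Rvs and Rst but not Rvt.
(e): fails — Rdc and Rcb but not Rdb.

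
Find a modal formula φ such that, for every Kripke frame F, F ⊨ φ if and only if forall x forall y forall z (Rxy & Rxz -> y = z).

This is partial functionality; the standard corresponding axiom is CD: ◇q → □q.

◇q → □q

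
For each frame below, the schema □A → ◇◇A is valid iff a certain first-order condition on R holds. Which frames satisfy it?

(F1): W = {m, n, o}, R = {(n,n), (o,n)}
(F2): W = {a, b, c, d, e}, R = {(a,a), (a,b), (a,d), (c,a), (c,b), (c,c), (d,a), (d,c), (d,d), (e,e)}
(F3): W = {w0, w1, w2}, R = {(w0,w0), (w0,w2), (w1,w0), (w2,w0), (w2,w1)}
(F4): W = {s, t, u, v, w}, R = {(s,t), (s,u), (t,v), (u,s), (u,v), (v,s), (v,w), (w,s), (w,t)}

(F3)

The schema corresponds to a generalized confluence (Geach) condition: ∀x ∃w (xRw ∧ xR²w).
(F1): fails — at m but no w with mRw and mR²w.
(F2): fails — at b but no w with bRw and bR²w.
(F3): satisfies the condition.
(F4): fails — at s but no w* with sRw* and sR²w*.
Valid on: (F3).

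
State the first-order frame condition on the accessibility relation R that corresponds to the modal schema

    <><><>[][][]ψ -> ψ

This is a Sahlqvist (Geach-type) schema ◇^3□^3ψ → □^0◇^0ψ.
Minimal-valuation argument: fix x; take any y with xR^3y and any z with xR^0z. Set V(ψ) to the set of worlds R-reachable from y in exactly 3 steps. Then □^3ψ holds at y, so the antecedent holds at x; validity forces ◇^0ψ at z, giving a w with zR^0w and yR^3w.
First-order correspondent: forall x forall y (x R^3 y -> exists w (y R^3 w & x = w)).

forall x forall y (x R^3 y -> exists w (y R^3 w & x = w))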